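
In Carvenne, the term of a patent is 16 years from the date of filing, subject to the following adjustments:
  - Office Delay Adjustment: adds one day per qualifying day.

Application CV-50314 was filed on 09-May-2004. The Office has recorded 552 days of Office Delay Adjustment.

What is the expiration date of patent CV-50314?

Base term: filing date + 16 years → 9 May 2020.
Office Delay Adjustment: +552 days → 12 November 2021.

November 12, 2021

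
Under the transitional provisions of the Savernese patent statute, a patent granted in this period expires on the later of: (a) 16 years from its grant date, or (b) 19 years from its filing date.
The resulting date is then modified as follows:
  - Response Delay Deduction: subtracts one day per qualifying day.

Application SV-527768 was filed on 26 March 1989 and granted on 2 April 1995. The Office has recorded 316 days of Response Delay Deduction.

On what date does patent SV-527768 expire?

(a) grant + 16 years → 2 April 2011.
(b) filing + 19 years → 26 March 2008.
Later of the two: 2 April 2011.
Response Delay Deduction: −316 days → 21 May 2010.

2010-05-21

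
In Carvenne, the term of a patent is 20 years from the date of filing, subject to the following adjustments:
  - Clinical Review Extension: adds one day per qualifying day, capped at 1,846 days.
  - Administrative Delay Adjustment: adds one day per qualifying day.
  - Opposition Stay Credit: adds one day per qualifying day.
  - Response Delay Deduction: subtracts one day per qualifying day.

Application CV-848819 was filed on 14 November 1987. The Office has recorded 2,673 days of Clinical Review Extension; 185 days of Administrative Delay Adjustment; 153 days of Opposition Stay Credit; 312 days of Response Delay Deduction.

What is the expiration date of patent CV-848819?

2012-12-29

Base term: filing date + 20 years → 14 November 2007.
Clinical Review Extension: 2673 days claimed exceeds the 1846-day cap, so +1846 days → 3 December 2012.
Administrative Delay Adjustment: +185 days → 6 June 2013.
Opposition Stay Credit: +153 days → 6 November 2013.
Response Delay Deduction: −312 days → 29 December 2012.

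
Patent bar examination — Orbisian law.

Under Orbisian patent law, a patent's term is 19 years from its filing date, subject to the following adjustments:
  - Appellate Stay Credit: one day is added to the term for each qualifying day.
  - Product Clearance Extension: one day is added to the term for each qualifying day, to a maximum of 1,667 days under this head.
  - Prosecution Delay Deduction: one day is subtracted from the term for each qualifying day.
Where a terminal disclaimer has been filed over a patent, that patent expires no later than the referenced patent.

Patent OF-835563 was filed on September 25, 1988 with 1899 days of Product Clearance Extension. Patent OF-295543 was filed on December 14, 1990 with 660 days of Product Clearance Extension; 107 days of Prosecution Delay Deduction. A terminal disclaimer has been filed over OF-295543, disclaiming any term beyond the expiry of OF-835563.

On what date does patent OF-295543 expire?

2011-06-20

Natural term of OF-295543:
  Base: filing + 19 years → 14 December 2009.
  Product Clearance Extension: 660 days (within the 1667-day cap) → +660 days → 5 October 2011.
  Prosecution Delay Deduction: −107 days → 20 June 2011.
Expiry of referenced patent OF-835563:
  Base: filing + 19 years → 25 September 2007.
  Product Clearance Extension: 1899 days claimed exceeds the 1667-day cap, so +1667 days → 18 April 2012.
Terminal disclaimer: OF-295543 expires on the earlier of 20 June 2011 and 18 April 2012.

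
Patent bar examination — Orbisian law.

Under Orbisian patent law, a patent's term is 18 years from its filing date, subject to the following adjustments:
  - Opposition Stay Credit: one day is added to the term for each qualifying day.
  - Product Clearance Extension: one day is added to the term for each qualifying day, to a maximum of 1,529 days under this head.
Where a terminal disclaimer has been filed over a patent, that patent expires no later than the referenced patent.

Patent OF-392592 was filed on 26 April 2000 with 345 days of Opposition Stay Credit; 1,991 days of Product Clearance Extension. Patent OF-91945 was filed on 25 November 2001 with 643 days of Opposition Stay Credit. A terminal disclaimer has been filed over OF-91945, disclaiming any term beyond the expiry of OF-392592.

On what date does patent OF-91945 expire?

Natural term of OF-91945:
  Base: filing + 18 years → 25 November 2019.
  Opposition Stay Credit: +643 days → 29 August 2021.
Expiry of referenced patent OF-392592:
  Base: filing + 18 years → 26 April 2018.
  Opposition Stay Credit: +345 days → 6 April 2019.
  Product Clearance Extension: 1991 days claimed exceeds the 1529-day cap, so +1529 days → 13 June 2023.
Terminal disclaimer: OF-91945 expires on the earlier of 29 August 2021 and 13 June 2023.

August 29, 2021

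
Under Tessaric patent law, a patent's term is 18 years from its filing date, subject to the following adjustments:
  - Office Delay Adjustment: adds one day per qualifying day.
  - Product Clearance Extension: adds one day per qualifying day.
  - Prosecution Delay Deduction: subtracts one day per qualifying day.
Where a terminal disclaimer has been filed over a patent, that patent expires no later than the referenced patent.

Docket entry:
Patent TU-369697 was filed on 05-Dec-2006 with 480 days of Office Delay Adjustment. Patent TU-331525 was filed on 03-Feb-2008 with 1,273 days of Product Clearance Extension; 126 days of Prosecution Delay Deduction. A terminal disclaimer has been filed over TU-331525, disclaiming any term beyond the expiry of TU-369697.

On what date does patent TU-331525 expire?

Natural term of TU-331525:
  Base: filing + 18 years → 3 February 2026.
  Product Clearance Extension: +1273 days → 30 July 2029.
  Prosecution Delay Deduction: −126 days → 26 March 2029.
Expiry of referenced patent TU-369697:
  Base: filing + 18 years → 5 December 2024.
  Office Delay Adjustment: +480 days → 30 March 2026.
Terminal disclaimer: TU-331525 expires on the earlier of 26 March 2029 and 30 March 2026.

2026-03-30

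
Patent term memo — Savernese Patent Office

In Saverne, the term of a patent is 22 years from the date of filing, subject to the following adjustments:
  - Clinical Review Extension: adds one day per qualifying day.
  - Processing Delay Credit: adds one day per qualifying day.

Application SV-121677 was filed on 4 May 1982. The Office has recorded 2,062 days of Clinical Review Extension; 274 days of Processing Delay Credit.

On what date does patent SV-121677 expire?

September 26, 2010

Base term: filing date + 22 years → 4 May 2004.
Clinical Review Extension: +2062 days → 26 December 2009.
Processing Delay Credit: +274 days → 26 September 2010.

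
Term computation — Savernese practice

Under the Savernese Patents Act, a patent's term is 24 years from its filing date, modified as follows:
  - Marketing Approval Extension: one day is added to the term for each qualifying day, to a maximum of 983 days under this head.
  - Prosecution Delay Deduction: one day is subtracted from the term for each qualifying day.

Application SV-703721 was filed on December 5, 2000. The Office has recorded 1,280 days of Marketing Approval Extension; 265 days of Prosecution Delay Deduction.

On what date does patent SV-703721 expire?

2026-11-23

Base term: filing date + 24 years → 5 December 2024.
Marketing Approval Extension: 1280 days claimed exceeds the 983-day cap, so +983 days → 15 August 2027.
Prosecution Delay Deduction: −265 days → 23 November 2026.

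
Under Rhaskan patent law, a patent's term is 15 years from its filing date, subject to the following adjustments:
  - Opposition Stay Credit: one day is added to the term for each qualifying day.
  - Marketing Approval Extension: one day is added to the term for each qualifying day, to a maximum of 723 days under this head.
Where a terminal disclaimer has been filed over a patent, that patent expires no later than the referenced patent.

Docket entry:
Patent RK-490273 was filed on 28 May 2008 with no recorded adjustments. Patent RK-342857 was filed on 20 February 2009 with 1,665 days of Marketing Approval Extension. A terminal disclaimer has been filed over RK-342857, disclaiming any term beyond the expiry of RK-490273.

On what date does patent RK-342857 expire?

May 28, 2023

Natural term of RK-342857:
  Base: filing + 15 years → 20 February 2024.
  Marketing Approval Extension: 1665 days claimed exceeds the 723-day cap, so +723 days → 12 February 2026.
Expiry of referenced patent RK-490273:
  Base: filing + 15 years → 28 May 2023.
Terminal disclaimer: RK-342857 expires on the earlier of 12 February 2026 and 28 May 2023.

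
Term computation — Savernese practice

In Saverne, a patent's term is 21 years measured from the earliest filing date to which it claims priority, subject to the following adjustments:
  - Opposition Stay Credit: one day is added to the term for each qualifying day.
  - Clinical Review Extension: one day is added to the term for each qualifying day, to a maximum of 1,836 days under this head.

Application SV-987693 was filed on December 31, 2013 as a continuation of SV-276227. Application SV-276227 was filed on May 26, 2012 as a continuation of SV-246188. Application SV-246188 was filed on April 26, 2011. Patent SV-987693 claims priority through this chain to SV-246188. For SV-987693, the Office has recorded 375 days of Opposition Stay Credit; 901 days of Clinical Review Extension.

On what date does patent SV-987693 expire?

Earliest priority filing: 26 April 2011.
Base term: 26 April 2011 + 21 years → 26 April 2032.
Opposition Stay Credit: +375 days → 6 May 2033.
Clinical Review Extension: 901 days (within the 1836-day cap) → +901 days → 24 October 2035.

October 24, 2035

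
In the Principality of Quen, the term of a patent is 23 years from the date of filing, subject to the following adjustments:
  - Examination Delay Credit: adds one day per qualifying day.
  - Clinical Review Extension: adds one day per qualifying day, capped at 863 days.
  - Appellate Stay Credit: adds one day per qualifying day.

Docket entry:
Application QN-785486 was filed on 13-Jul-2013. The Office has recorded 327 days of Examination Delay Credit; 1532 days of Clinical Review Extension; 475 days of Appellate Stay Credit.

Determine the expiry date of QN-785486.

2041-02-02

Base term: filing date + 23 years → 13 July 2036.
Examination Delay Credit: +327 days → 5 June 2037.
Clinical Review Extension: 1532 days claimed exceeds the 863-day cap, so +863 days → 16 October 2039.
Appellate Stay Credit: +475 days → 2 February 2041.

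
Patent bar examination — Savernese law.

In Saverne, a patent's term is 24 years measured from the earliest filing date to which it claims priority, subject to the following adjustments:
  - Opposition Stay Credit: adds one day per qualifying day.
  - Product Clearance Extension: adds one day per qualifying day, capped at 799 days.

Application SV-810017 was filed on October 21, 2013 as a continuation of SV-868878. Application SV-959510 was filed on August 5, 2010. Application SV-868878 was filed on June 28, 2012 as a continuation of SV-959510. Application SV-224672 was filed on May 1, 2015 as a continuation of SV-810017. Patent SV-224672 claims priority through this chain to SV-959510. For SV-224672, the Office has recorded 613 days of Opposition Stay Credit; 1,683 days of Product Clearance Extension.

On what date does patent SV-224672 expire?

2038-06-17

Earliest priority filing: 5 August 2010.
Base term: 5 August 2010 + 24 years → 5 August 2034.
Opposition Stay Credit: +613 days → 9 April 2036.
Product Clearance Extension: 1683 days claimed exceeds the 799-day cap, so +799 days → 17 June 2038.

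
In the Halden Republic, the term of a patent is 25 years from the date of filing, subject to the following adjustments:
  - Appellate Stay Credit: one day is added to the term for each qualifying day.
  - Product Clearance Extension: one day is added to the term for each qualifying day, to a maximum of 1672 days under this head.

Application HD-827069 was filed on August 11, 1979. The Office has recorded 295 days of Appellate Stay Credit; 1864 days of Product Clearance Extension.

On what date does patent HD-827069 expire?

Base term: filing date + 25 years → 11 August 2004.
Appellate Stay Credit: +295 days → 2 June 2005.
Product Clearance Extension: 1864 days claimed exceeds the 1672-day cap, so +1672 days → 30 December 2009.

2009-12-30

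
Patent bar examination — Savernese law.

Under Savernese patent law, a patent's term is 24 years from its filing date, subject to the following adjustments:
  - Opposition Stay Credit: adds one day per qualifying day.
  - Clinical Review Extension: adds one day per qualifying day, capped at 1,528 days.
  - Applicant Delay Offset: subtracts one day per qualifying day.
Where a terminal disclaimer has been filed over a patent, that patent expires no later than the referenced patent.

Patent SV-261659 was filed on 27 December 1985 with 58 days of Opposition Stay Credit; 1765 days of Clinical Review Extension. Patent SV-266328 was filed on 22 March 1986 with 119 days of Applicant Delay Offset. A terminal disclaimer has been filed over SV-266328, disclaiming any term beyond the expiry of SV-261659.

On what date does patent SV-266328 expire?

2009-11-23

Natural term of SV-266328:
  Base: filing + 24 years → 22 March 2010.
  Applicant Delay Offset: −119 days → 23 November 2009.
Expiry of referenced patent SV-261659:
  Base: filing + 24 years → 27 December 2009.
  Opposition Stay Credit: +58 days → 23 February 2010.
  Clinical Review Extension: 1765 days claimed exceeds the 1528-day cap, so +1528 days → 1 May 2014.
Terminal disclaimer: SV-266328 expires on the earlier of 23 November 2009 and 1 May 2014.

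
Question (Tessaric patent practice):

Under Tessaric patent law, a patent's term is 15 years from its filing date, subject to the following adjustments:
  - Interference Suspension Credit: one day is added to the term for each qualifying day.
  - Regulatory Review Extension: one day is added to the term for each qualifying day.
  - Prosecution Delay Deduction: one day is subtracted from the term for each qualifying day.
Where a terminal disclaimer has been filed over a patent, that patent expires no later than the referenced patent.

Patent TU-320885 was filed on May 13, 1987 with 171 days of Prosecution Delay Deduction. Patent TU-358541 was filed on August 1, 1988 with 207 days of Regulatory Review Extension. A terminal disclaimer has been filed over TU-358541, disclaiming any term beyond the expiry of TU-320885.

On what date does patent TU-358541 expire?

2001-11-23

Natural term of TU-358541:
  Base: filing + 15 years → 1 August 2003.
  Regulatory Review Extension: +207 days → 24 February 2004.
Expiry of referenced patent TU-320885:
  Base: filing + 15 years → 13 May 2002.
  Prosecution Delay Deduction: −171 days → 23 November 2001.
Terminal disclaimer: TU-358541 expires on the earlier of 24 February 2004 and 23 November 2001.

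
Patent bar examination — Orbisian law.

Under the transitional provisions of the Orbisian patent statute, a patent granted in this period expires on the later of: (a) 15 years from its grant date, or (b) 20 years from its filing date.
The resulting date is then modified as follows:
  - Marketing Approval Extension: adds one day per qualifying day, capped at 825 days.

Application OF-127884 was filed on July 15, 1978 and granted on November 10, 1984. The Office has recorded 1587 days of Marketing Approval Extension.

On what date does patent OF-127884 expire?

(a) grant + 15 years → 10 November 1999.
(b) filing + 20 years → 15 July 1998.
Later of the two: 10 November 1999.
Marketing Approval Extension: 1587 days claimed exceeds the 825-day cap, so +825 days → 12 February 2002.

February 12, 2002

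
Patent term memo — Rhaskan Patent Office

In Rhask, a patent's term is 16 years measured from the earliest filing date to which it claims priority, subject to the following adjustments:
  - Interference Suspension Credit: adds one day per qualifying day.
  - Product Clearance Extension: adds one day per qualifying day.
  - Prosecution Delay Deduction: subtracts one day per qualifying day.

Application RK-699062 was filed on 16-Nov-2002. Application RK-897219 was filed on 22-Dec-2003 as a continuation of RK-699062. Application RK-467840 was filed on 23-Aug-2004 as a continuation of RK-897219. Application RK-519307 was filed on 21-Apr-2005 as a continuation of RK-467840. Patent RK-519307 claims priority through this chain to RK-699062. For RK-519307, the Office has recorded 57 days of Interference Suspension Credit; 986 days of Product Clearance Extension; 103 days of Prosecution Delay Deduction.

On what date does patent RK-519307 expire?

Earliest priority filing: 16 November 2002.
Base term: 16 November 2002 + 16 years → 16 November 2018.
Interference Suspension Credit: +57 days → 12 January 2019.
Product Clearance Extension: +986 days → 24 September 2021.
Prosecution Delay Deduction: −103 days → 13 June 2021.

2021-06-13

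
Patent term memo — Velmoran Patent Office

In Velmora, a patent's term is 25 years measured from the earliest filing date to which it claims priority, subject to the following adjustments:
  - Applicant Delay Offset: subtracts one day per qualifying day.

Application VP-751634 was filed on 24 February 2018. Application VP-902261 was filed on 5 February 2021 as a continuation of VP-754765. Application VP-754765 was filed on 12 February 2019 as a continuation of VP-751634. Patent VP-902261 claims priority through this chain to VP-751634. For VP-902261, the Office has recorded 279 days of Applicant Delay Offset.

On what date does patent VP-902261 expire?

May 21, 2042

Earliest priority filing: 24 February 2018.
Base term: 24 February 2018 + 25 years → 24 February 2043.
Applicant Delay Offset: −279 days → 21 May 2042.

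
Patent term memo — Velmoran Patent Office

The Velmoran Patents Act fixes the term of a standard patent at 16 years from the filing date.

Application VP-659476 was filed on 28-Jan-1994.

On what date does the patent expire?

January 28, 2010

Filing date + 16 years → 28 January 2010.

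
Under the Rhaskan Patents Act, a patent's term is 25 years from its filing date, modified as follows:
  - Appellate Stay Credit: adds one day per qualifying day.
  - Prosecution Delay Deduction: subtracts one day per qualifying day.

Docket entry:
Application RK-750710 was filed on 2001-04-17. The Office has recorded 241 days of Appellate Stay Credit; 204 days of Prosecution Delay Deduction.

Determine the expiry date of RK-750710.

2026-05-24

Base term: filing date + 25 years → 17 April 2026.
Appellate Stay Credit: +241 days → 14 December 2026.
Prosecution Delay Deduction: −204 days → 24 May 2026.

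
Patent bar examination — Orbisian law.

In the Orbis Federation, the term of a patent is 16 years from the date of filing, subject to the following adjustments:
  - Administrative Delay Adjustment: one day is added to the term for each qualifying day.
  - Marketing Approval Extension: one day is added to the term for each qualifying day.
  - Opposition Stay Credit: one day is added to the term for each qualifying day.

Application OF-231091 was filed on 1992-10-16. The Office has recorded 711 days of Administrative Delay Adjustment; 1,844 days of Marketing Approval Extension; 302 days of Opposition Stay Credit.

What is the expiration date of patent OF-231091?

Base term: filing date + 16 years → 16 October 2008.
Administrative Delay Adjustment: +711 days → 27 September 2010.
Marketing Approval Extension: +1844 days → 15 October 2015.
Opposition Stay Credit: +302 days → 12 August 2016.

August 12, 2016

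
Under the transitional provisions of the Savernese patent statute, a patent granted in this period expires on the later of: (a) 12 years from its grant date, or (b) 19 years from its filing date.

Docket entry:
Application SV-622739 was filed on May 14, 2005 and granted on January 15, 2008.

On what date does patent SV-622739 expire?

May 14, 2024

(a) grant + 12 years → 15 January 2020.
(b) filing + 19 years → 14 May 2024.
Later of the two: 14 May 2024.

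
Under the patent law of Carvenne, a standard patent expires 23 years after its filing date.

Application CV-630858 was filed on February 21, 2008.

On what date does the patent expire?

2031-02-21

Filing date + 23 years → 21 February 2031.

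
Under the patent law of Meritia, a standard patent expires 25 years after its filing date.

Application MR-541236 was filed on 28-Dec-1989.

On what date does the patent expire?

Filing date + 25 years → 28 December 2014.

2014-12-28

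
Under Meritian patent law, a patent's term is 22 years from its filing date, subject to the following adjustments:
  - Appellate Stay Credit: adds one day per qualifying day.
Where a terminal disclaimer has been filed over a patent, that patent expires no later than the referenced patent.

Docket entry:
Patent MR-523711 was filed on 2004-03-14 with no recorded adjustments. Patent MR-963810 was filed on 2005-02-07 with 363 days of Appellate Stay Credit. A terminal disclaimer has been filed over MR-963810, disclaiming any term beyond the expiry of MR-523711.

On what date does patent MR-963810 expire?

Natural term of MR-963810:
  Base: filing + 22 years → 7 February 2027.
  Appellate Stay Credit: +363 days → 5 February 2028.
Expiry of referenced patent MR-523711:
  Base: filing + 22 years → 14 March 2026.
Terminal disclaimer: MR-963810 expires on the earlier of 5 February 2028 and 14 March 2026.

March 14, 2026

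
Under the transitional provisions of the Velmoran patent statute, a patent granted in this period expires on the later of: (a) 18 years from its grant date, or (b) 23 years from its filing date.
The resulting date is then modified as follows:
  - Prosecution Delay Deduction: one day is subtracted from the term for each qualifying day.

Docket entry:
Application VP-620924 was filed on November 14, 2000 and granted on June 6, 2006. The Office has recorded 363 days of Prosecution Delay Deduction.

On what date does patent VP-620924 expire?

(a) grant + 18 years → 6 June 2024.
(b) filing + 23 years → 14 November 2023.
Later of the two: 6 June 2024.
Prosecution Delay Deduction: −363 days → 9 June 2023.

June 9, 2023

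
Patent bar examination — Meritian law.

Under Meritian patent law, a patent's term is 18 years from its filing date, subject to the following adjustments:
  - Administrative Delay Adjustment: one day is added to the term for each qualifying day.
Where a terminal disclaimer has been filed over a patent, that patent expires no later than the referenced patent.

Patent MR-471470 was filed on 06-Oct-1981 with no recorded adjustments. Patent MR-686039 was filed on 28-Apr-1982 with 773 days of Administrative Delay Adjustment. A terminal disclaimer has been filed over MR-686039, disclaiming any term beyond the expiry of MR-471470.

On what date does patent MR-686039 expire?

Natural term of MR-686039:
  Base: filing + 18 years → 28 April 2000.
  Administrative Delay Adjustment: +773 days → 10 June 2002.
Expiry of referenced patent MR-471470:
  Base: filing + 18 years → 6 October 1999.
Terminal disclaimer: MR-686039 expires on the earlier of 10 June 2002 and 6 October 1999.

October 6, 1999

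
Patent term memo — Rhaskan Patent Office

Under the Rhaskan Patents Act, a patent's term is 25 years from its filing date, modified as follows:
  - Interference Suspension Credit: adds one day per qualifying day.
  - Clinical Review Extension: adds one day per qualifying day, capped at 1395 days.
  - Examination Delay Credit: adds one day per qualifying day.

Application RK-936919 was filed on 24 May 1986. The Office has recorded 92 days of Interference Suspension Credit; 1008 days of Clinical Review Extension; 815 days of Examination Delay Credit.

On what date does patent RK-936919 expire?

August 20, 2016

Base term: filing date + 25 years → 24 May 2011.
Interference Suspension Credit: +92 days → 24 August 2011.
Clinical Review Extension: 1008 days (within the 1395-day cap) → +1008 days → 28 May 2014.
Examination Delay Credit: +815 days → 20 August 2016.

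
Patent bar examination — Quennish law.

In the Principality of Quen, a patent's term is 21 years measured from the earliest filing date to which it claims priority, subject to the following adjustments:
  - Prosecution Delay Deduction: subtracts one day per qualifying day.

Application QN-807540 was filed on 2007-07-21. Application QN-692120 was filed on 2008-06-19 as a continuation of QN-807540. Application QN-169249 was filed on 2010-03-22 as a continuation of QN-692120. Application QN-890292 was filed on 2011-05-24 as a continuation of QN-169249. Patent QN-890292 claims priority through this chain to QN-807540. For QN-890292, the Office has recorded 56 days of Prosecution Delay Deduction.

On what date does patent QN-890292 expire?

Earliest priority filing: 21 July 2007.
Base term: 21 July 2007 + 21 years → 21 July 2028.
Prosecution Delay Deduction: −56 days → 26 May 2028.

May 26, 2028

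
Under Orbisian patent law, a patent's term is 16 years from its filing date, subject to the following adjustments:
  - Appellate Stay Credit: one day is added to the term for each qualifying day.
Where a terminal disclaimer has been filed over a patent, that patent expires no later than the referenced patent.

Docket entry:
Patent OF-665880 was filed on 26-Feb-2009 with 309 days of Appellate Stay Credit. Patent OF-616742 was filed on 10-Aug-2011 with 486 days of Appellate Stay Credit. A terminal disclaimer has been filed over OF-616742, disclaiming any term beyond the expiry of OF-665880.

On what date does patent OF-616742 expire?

Natural term of OF-616742:
  Base: filing + 16 years → 10 August 2027.
  Appellate Stay Credit: +486 days → 8 December 2028.
Expiry of referenced patent OF-665880:
  Base: filing + 16 years → 26 February 2025.
  Appellate Stay Credit: +309 days → 1 January 2026.
Terminal disclaimer: OF-616742 expires on the earlier of 8 December 2028 and 1 January 2026.

2026-01-01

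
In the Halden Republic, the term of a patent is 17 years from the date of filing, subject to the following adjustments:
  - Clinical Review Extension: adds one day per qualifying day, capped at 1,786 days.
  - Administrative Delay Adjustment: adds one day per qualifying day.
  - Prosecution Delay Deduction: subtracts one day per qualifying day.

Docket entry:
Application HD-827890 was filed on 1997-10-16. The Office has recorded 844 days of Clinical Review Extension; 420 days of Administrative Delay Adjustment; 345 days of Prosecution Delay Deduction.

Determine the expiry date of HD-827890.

April 22, 2017

Base term: filing date + 17 years → 16 October 2014.
Clinical Review Extension: 844 days (within the 1786-day cap) → +844 days → 6 February 2017.
Administrative Delay Adjustment: +420 days → 2 April 2018.
Prosecution Delay Deduction: −345 days → 22 April 2017.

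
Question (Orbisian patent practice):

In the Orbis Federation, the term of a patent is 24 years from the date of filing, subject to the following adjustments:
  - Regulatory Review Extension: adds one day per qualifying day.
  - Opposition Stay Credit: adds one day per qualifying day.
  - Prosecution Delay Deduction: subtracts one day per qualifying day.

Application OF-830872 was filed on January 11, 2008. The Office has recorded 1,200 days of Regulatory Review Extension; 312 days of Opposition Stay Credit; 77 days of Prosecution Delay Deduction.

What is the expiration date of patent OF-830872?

2035-12-16

Base term: filing date + 24 years → 11 January 2032.
Regulatory Review Extension: +1200 days → 25 April 2035.
Opposition Stay Credit: +312 days → 2 March 2036.
Prosecution Delay Deduction: −77 days → 16 December 2035.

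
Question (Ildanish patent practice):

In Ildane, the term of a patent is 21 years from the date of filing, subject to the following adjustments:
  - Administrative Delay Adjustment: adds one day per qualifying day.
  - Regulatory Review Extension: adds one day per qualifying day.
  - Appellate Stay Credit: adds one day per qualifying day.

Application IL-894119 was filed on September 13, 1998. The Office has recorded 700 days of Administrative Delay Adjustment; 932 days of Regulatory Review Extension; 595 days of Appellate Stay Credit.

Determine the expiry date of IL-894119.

Base term: filing date + 21 years → 13 September 2019.
Administrative Delay Adjustment: +700 days → 13 August 2021.
Regulatory Review Extension: +932 days → 2 March 2024.
Appellate Stay Credit: +595 days → 18 October 2025.

October 18, 2025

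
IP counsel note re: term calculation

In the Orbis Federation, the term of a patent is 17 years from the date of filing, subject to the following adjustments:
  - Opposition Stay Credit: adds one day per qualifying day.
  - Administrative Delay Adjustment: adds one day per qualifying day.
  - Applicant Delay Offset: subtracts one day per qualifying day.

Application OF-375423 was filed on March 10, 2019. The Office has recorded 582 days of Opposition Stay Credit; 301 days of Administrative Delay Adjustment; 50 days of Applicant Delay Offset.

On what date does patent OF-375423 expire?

Base term: filing date + 17 years → 10 March 2036.
Opposition Stay Credit: +582 days → 13 October 2037.
Administrative Delay Adjustment: +301 days → 10 August 2038.
Applicant Delay Offset: −50 days → 21 June 2038.

2038-06-21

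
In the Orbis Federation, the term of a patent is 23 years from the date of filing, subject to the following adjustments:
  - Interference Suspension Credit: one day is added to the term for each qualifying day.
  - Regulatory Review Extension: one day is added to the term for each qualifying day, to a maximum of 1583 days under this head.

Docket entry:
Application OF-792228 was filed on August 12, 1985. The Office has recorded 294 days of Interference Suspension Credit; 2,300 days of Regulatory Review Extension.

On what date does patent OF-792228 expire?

Base term: filing date + 23 years → 12 August 2008.
Interference Suspension Credit: +294 days → 2 June 2009.
Regulatory Review Extension: 2300 days claimed exceeds the 1583-day cap, so +1583 days → 2 October 2013.

2013-10-02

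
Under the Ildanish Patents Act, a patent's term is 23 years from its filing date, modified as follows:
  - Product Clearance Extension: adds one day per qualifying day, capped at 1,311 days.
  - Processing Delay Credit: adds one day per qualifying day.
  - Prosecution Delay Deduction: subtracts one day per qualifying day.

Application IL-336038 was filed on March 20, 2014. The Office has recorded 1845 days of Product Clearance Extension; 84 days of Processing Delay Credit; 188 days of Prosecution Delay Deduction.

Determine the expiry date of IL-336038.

Base term: filing date + 23 years → 20 March 2037.
Product Clearance Extension: 1845 days claimed exceeds the 1311-day cap, so +1311 days → 21 October 2040.
Processing Delay Credit: +84 days → 13 January 2041.
Prosecution Delay Deduction: −188 days → 9 July 2040.

2040-07-09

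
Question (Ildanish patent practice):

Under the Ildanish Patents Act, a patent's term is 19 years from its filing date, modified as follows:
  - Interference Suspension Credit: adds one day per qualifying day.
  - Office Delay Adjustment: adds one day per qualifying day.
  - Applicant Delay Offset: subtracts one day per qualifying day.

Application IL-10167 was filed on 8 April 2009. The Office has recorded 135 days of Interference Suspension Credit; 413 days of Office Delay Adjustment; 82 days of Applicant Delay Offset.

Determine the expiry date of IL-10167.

Base term: filing date + 19 years → 8 April 2028.
Interference Suspension Credit: +135 days → 21 August 2028.
Office Delay Adjustment: +413 days → 8 October 2029.
Applicant Delay Offset: −82 days → 18 July 2029.

2029-07-18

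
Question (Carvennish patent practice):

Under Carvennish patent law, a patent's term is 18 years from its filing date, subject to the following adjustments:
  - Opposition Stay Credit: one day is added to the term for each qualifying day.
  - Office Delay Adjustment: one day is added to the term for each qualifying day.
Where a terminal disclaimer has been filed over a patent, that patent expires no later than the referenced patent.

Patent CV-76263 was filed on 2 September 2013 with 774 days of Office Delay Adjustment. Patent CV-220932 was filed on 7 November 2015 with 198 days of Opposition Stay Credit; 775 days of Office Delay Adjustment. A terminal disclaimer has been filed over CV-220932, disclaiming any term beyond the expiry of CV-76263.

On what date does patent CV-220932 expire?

Natural term of CV-220932:
  Base: filing + 18 years → 7 November 2033.
  Opposition Stay Credit: +198 days → 24 May 2034.
  Office Delay Adjustment: +775 days → 7 July 2036.
Expiry of referenced patent CV-76263:
  Base: filing + 18 years → 2 September 2031.
  Office Delay Adjustment: +774 days → 15 October 2033.
Terminal disclaimer: CV-220932 expires on the earlier of 7 July 2036 and 15 October 2033.

2033-10-15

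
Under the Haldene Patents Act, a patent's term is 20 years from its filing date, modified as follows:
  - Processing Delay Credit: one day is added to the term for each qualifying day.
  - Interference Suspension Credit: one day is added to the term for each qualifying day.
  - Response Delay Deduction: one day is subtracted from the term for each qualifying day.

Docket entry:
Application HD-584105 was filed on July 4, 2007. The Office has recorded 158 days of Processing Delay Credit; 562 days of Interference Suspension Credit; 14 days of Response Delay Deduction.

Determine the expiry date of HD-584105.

2029-06-09

Base term: filing date + 20 years → 4 July 2027.
Processing Delay Credit: +158 days → 9 December 2027.
Interference Suspension Credit: +562 days → 23 June 2029.
Response Delay Deduction: −14 days → 9 June 2029.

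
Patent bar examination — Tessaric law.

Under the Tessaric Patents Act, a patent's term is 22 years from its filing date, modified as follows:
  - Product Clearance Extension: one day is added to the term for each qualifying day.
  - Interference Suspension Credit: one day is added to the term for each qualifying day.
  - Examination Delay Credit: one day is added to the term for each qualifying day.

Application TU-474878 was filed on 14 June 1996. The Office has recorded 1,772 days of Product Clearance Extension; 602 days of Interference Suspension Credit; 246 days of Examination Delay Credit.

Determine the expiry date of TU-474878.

Base term: filing date + 22 years → 14 June 2018.
Product Clearance Extension: +1772 days → 21 April 2023.
Interference Suspension Credit: +602 days → 13 December 2024.
Examination Delay Credit: +246 days → 16 August 2025.

August 16, 2025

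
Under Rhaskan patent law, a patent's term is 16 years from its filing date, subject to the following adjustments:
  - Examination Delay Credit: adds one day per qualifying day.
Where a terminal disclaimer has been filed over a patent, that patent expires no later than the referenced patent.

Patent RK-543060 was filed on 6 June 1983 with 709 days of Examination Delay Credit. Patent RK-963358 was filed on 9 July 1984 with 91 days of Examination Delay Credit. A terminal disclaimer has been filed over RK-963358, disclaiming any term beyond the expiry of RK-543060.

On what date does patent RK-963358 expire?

Natural term of RK-963358:
  Base: filing + 16 years → 9 July 2000.
  Examination Delay Credit: +91 days → 8 October 2000.
Expiry of referenced patent RK-543060:
  Base: filing + 16 years → 6 June 1999.
  Examination Delay Credit: +709 days → 15 May 2001.
Terminal disclaimer: RK-963358 expires on the earlier of 8 October 2000 and 15 May 2001.

2000-10-08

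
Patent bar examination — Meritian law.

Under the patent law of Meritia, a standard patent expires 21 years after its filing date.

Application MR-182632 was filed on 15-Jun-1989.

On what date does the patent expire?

Filing date + 21 years → 15 June 2010.

June 15, 2010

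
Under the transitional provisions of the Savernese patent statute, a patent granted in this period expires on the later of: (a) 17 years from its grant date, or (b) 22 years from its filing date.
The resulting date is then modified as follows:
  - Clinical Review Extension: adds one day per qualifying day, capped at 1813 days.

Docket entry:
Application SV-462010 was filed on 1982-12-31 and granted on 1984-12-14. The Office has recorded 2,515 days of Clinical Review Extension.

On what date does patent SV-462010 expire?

(a) grant + 17 years → 14 December 2001.
(b) filing + 22 years → 31 December 2004.
Later of the two: 31 December 2004.
Clinical Review Extension: 2515 days claimed exceeds the 1813-day cap, so +1813 days → 18 December 2009.

December 18, 2009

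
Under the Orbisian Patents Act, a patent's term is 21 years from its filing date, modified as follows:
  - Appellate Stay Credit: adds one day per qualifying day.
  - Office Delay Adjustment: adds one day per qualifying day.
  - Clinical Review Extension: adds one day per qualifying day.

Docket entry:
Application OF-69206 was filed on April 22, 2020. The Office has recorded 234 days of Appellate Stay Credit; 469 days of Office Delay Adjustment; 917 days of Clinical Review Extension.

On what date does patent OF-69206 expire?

Base term: filing date + 21 years → 22 April 2041.
Appellate Stay Credit: +234 days → 12 December 2041.
Office Delay Adjustment: +469 days → 26 March 2043.
Clinical Review Extension: +917 days → 28 September 2045.

September 28, 2045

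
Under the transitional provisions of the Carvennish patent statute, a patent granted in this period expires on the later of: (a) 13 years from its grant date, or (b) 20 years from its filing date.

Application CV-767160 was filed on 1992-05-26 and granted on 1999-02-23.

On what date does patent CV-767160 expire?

(a) grant + 13 years → 23 February 2012.
(b) filing + 20 years → 26 May 2012.
Later of the two: 26 May 2012.

2012-05-26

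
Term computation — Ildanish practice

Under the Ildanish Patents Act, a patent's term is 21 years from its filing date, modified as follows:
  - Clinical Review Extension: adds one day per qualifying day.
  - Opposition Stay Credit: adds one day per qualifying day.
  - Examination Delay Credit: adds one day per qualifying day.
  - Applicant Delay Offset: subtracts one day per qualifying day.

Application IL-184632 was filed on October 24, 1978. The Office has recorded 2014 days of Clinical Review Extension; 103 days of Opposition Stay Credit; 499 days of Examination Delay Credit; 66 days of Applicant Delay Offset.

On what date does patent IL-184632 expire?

Base term: filing date + 21 years → 24 October 1999.
Clinical Review Extension: +2014 days → 29 April 2005.
Opposition Stay Credit: +103 days → 10 August 2005.
Examination Delay Credit: +499 days → 22 December 2006.
Applicant Delay Offset: −66 days → 17 October 2006.

October 17, 2006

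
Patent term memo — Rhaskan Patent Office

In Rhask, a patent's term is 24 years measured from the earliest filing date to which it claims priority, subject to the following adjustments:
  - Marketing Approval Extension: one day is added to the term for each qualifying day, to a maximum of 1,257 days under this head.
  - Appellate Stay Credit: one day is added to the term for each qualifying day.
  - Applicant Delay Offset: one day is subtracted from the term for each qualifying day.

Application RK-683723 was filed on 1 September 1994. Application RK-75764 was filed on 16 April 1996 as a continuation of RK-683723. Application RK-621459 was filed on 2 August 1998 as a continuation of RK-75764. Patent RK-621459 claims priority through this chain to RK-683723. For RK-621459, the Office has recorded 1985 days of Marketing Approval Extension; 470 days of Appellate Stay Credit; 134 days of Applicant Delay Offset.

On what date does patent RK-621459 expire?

2023-01-11

Earliest priority filing: 1 September 1994.
Base term: 1 September 1994 + 24 years → 1 September 2018.
Marketing Approval Extension: 1985 days claimed exceeds the 1257-day cap, so +1257 days → 9 February 2022.
Appellate Stay Credit: +470 days → 25 May 2023.
Applicant Delay Offset: −134 days → 11 January 2023.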